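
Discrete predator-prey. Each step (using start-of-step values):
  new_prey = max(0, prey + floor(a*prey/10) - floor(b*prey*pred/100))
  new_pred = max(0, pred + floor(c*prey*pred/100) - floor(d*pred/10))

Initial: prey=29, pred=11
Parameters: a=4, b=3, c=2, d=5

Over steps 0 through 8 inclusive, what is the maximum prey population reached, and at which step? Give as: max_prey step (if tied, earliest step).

Step 1: prey: 29+11-9=31; pred: 11+6-5=12
Step 2: prey: 31+12-11=32; pred: 12+7-6=13
Step 3: prey: 32+12-12=32; pred: 13+8-6=15
Step 4: prey: 32+12-14=30; pred: 15+9-7=17
Step 5: prey: 30+12-15=27; pred: 17+10-8=19
Step 6: prey: 27+10-15=22; pred: 19+10-9=20
Step 7: prey: 22+8-13=17; pred: 20+8-10=18
Step 8: prey: 17+6-9=14; pred: 18+6-9=15
Max prey = 32 at step 2

Answer: 32 2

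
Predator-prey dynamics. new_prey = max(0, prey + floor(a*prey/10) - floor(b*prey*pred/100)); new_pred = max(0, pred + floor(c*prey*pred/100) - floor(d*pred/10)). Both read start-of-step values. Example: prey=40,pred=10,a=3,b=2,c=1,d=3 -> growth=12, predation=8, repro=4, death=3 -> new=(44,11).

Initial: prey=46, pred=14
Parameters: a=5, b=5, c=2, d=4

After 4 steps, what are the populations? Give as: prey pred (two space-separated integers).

Answer: 1 17

Derivation:
Step 1: prey: 46+23-32=37; pred: 14+12-5=21
Step 2: prey: 37+18-38=17; pred: 21+15-8=28
Step 3: prey: 17+8-23=2; pred: 28+9-11=26
Step 4: prey: 2+1-2=1; pred: 26+1-10=17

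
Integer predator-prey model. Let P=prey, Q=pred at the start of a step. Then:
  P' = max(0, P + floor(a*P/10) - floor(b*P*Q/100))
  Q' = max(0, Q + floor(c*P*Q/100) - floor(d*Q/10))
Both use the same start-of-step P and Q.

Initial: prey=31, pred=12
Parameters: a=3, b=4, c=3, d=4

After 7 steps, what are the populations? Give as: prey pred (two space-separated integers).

Answer: 1 5

Derivation:
Step 1: prey: 31+9-14=26; pred: 12+11-4=19
Step 2: prey: 26+7-19=14; pred: 19+14-7=26
Step 3: prey: 14+4-14=4; pred: 26+10-10=26
Step 4: prey: 4+1-4=1; pred: 26+3-10=19
Step 5: prey: 1+0-0=1; pred: 19+0-7=12
Step 6: prey: 1+0-0=1; pred: 12+0-4=8
Step 7: prey: 1+0-0=1; pred: 8+0-3=5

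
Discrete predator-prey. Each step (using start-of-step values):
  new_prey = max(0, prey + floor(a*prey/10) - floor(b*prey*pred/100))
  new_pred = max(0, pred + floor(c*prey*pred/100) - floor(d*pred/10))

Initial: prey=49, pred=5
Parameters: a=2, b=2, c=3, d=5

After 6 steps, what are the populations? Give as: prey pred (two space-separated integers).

Step 1: prey: 49+9-4=54; pred: 5+7-2=10
Step 2: prey: 54+10-10=54; pred: 10+16-5=21
Step 3: prey: 54+10-22=42; pred: 21+34-10=45
Step 4: prey: 42+8-37=13; pred: 45+56-22=79
Step 5: prey: 13+2-20=0; pred: 79+30-39=70
Step 6: prey: 0+0-0=0; pred: 70+0-35=35

Answer: 0 35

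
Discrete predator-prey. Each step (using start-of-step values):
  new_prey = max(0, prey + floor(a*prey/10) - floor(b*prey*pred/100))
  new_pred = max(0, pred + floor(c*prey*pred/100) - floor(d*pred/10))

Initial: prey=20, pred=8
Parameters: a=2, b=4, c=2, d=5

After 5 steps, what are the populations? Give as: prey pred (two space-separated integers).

Answer: 18 3

Derivation:
Step 1: prey: 20+4-6=18; pred: 8+3-4=7
Step 2: prey: 18+3-5=16; pred: 7+2-3=6
Step 3: prey: 16+3-3=16; pred: 6+1-3=4
Step 4: prey: 16+3-2=17; pred: 4+1-2=3
Step 5: prey: 17+3-2=18; pred: 3+1-1=3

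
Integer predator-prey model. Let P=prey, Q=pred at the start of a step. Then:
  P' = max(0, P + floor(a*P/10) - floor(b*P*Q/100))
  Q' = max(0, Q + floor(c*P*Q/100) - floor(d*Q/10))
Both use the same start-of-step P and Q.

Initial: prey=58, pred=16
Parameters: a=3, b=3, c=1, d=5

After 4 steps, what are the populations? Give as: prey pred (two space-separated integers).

Step 1: prey: 58+17-27=48; pred: 16+9-8=17
Step 2: prey: 48+14-24=38; pred: 17+8-8=17
Step 3: prey: 38+11-19=30; pred: 17+6-8=15
Step 4: prey: 30+9-13=26; pred: 15+4-7=12

Answer: 26 12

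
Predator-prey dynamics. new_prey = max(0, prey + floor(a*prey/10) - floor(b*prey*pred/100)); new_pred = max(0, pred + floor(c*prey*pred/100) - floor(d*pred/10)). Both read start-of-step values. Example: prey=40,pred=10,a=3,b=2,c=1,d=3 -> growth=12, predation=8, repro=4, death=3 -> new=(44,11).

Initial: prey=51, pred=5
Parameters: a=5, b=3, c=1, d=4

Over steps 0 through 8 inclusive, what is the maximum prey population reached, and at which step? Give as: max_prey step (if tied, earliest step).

Answer: 151 4

Derivation:
Step 1: prey: 51+25-7=69; pred: 5+2-2=5
Step 2: prey: 69+34-10=93; pred: 5+3-2=6
Step 3: prey: 93+46-16=123; pred: 6+5-2=9
Step 4: prey: 123+61-33=151; pred: 9+11-3=17
Step 5: prey: 151+75-77=149; pred: 17+25-6=36
Step 6: prey: 149+74-160=63; pred: 36+53-14=75
Step 7: prey: 63+31-141=0; pred: 75+47-30=92
Step 8: prey: 0+0-0=0; pred: 92+0-36=56
Max prey = 151 at step 4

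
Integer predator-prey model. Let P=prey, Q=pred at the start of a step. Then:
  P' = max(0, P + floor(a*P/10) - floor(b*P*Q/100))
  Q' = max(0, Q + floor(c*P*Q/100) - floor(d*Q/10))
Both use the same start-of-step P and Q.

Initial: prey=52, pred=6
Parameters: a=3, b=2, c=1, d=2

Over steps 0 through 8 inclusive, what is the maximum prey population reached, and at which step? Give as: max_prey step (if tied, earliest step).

Answer: 76 3

Derivation:
Step 1: prey: 52+15-6=61; pred: 6+3-1=8
Step 2: prey: 61+18-9=70; pred: 8+4-1=11
Step 3: prey: 70+21-15=76; pred: 11+7-2=16
Step 4: prey: 76+22-24=74; pred: 16+12-3=25
Step 5: prey: 74+22-37=59; pred: 25+18-5=38
Step 6: prey: 59+17-44=32; pred: 38+22-7=53
Step 7: prey: 32+9-33=8; pred: 53+16-10=59
Step 8: prey: 8+2-9=1; pred: 59+4-11=52
Max prey = 76 at step 3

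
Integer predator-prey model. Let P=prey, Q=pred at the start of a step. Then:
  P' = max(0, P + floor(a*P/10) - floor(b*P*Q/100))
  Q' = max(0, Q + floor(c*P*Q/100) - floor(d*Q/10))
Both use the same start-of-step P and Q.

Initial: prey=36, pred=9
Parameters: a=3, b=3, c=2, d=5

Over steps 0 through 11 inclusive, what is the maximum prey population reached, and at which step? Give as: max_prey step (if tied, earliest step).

Step 1: prey: 36+10-9=37; pred: 9+6-4=11
Step 2: prey: 37+11-12=36; pred: 11+8-5=14
Step 3: prey: 36+10-15=31; pred: 14+10-7=17
Step 4: prey: 31+9-15=25; pred: 17+10-8=19
Step 5: prey: 25+7-14=18; pred: 19+9-9=19
Step 6: prey: 18+5-10=13; pred: 19+6-9=16
Step 7: prey: 13+3-6=10; pred: 16+4-8=12
Step 8: prey: 10+3-3=10; pred: 12+2-6=8
Step 9: prey: 10+3-2=11; pred: 8+1-4=5
Step 10: prey: 11+3-1=13; pred: 5+1-2=4
Step 11: prey: 13+3-1=15; pred: 4+1-2=3
Max prey = 37 at step 1

Answer: 37 1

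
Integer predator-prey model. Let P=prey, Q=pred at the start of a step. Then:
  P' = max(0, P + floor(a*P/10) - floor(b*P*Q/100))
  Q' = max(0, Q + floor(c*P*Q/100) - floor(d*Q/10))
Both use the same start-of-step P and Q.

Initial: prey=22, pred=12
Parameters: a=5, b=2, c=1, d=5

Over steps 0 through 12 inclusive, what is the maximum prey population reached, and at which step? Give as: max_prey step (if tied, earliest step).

Answer: 222 8

Derivation:
Step 1: prey: 22+11-5=28; pred: 12+2-6=8
Step 2: prey: 28+14-4=38; pred: 8+2-4=6
Step 3: prey: 38+19-4=53; pred: 6+2-3=5
Step 4: prey: 53+26-5=74; pred: 5+2-2=5
Step 5: prey: 74+37-7=104; pred: 5+3-2=6
Step 6: prey: 104+52-12=144; pred: 6+6-3=9
Step 7: prey: 144+72-25=191; pred: 9+12-4=17
Step 8: prey: 191+95-64=222; pred: 17+32-8=41
Step 9: prey: 222+111-182=151; pred: 41+91-20=112
Step 10: prey: 151+75-338=0; pred: 112+169-56=225
Step 11: prey: 0+0-0=0; pred: 225+0-112=113
Step 12: prey: 0+0-0=0; pred: 113+0-56=57
Max prey = 222 at step 8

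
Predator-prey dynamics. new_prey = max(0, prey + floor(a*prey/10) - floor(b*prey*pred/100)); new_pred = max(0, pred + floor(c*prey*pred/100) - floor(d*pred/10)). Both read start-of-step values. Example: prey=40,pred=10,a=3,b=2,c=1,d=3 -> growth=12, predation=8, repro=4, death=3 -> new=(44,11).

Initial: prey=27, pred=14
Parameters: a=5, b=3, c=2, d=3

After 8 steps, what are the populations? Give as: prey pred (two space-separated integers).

Step 1: prey: 27+13-11=29; pred: 14+7-4=17
Step 2: prey: 29+14-14=29; pred: 17+9-5=21
Step 3: prey: 29+14-18=25; pred: 21+12-6=27
Step 4: prey: 25+12-20=17; pred: 27+13-8=32
Step 5: prey: 17+8-16=9; pred: 32+10-9=33
Step 6: prey: 9+4-8=5; pred: 33+5-9=29
Step 7: prey: 5+2-4=3; pred: 29+2-8=23
Step 8: prey: 3+1-2=2; pred: 23+1-6=18

Answer: 2 18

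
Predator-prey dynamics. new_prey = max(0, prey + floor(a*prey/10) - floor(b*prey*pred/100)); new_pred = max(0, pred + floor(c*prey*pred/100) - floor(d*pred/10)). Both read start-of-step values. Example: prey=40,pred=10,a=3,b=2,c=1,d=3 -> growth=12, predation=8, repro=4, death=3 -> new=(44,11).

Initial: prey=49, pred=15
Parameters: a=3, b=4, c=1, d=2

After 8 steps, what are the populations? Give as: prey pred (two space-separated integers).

Answer: 1 9

Derivation:
Step 1: prey: 49+14-29=34; pred: 15+7-3=19
Step 2: prey: 34+10-25=19; pred: 19+6-3=22
Step 3: prey: 19+5-16=8; pred: 22+4-4=22
Step 4: prey: 8+2-7=3; pred: 22+1-4=19
Step 5: prey: 3+0-2=1; pred: 19+0-3=16
Step 6: prey: 1+0-0=1; pred: 16+0-3=13
Step 7: prey: 1+0-0=1; pred: 13+0-2=11
Step 8: prey: 1+0-0=1; pred: 11+0-2=9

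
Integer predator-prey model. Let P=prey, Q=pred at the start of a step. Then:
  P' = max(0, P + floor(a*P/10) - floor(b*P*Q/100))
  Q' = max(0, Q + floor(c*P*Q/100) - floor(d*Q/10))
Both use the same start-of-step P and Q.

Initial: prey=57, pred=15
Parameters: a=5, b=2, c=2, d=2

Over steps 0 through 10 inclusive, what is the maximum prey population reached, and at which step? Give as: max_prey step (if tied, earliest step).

Answer: 68 1

Derivation:
Step 1: prey: 57+28-17=68; pred: 15+17-3=29
Step 2: prey: 68+34-39=63; pred: 29+39-5=63
Step 3: prey: 63+31-79=15; pred: 63+79-12=130
Step 4: prey: 15+7-39=0; pred: 130+39-26=143
Step 5: prey: 0+0-0=0; pred: 143+0-28=115
Step 6: prey: 0+0-0=0; pred: 115+0-23=92
Step 7: prey: 0+0-0=0; pred: 92+0-18=74
Step 8: prey: 0+0-0=0; pred: 74+0-14=60
Step 9: prey: 0+0-0=0; pred: 60+0-12=48
Step 10: prey: 0+0-0=0; pred: 48+0-9=39
Max prey = 68 at step 1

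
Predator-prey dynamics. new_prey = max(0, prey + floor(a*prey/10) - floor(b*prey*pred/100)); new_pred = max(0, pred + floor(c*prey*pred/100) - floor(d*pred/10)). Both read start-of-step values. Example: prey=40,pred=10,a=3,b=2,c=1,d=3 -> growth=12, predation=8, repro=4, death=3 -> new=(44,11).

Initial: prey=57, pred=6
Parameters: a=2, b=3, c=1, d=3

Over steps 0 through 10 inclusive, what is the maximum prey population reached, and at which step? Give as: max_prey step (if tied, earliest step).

Answer: 58 1

Derivation:
Step 1: prey: 57+11-10=58; pred: 6+3-1=8
Step 2: prey: 58+11-13=56; pred: 8+4-2=10
Step 3: prey: 56+11-16=51; pred: 10+5-3=12
Step 4: prey: 51+10-18=43; pred: 12+6-3=15
Step 5: prey: 43+8-19=32; pred: 15+6-4=17
Step 6: prey: 32+6-16=22; pred: 17+5-5=17
Step 7: prey: 22+4-11=15; pred: 17+3-5=15
Step 8: prey: 15+3-6=12; pred: 15+2-4=13
Step 9: prey: 12+2-4=10; pred: 13+1-3=11
Step 10: prey: 10+2-3=9; pred: 11+1-3=9
Max prey = 58 at step 1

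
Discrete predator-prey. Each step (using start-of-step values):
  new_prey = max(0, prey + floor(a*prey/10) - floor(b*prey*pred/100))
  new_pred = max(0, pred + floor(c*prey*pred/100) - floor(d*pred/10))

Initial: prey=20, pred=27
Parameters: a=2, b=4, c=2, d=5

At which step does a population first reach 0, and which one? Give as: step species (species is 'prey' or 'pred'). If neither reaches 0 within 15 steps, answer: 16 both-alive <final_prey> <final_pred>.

Step 1: prey: 20+4-21=3; pred: 27+10-13=24
Step 2: prey: 3+0-2=1; pred: 24+1-12=13
Step 3: prey: 1+0-0=1; pred: 13+0-6=7
Step 4: prey: 1+0-0=1; pred: 7+0-3=4
Step 5: prey: 1+0-0=1; pred: 4+0-2=2
Step 6: prey: 1+0-0=1; pred: 2+0-1=1
Step 7: prey: 1+0-0=1; pred: 1+0-0=1
Steps 8-15: state stable at prey=1, pred=1 (no change)
No extinction within 15 steps

Answer: 16 both-alive 1 1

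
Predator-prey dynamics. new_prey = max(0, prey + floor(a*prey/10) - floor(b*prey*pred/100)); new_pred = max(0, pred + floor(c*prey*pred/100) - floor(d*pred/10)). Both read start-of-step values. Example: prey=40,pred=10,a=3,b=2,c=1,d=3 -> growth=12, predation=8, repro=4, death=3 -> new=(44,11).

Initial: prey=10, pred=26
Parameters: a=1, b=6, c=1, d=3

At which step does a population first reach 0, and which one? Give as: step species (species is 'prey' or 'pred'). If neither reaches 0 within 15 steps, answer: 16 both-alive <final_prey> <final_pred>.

Step 1: prey: 10+1-15=0; pred: 26+2-7=21
First extinction: prey at step 1

Answer: 1 prey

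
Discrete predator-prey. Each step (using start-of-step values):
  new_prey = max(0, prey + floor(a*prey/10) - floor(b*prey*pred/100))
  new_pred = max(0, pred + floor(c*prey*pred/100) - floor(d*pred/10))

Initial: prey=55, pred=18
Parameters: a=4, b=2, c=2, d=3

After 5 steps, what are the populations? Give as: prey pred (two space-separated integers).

Answer: 0 58

Derivation:
Step 1: prey: 55+22-19=58; pred: 18+19-5=32
Step 2: prey: 58+23-37=44; pred: 32+37-9=60
Step 3: prey: 44+17-52=9; pred: 60+52-18=94
Step 4: prey: 9+3-16=0; pred: 94+16-28=82
Step 5: prey: 0+0-0=0; pred: 82+0-24=58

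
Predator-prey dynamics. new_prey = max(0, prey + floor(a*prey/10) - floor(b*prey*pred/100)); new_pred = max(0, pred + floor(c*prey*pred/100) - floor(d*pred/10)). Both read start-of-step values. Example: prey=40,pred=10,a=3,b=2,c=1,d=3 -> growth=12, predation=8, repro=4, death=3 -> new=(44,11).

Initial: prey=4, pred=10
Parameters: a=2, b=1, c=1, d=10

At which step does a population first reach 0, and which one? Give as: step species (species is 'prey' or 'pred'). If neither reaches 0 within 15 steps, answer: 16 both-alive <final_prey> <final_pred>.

Step 1: prey: 4+0-0=4; pred: 10+0-10=0
First extinction: pred at step 1

Answer: 1 pred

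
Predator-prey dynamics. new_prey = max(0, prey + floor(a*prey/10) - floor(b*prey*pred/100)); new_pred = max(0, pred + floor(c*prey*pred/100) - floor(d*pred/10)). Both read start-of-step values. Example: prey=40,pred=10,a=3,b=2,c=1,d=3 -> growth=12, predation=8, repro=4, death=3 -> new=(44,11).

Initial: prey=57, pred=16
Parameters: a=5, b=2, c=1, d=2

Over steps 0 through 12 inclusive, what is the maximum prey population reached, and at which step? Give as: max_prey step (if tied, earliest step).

Answer: 71 2

Derivation:
Step 1: prey: 57+28-18=67; pred: 16+9-3=22
Step 2: prey: 67+33-29=71; pred: 22+14-4=32
Step 3: prey: 71+35-45=61; pred: 32+22-6=48
Step 4: prey: 61+30-58=33; pred: 48+29-9=68
Step 5: prey: 33+16-44=5; pred: 68+22-13=77
Step 6: prey: 5+2-7=0; pred: 77+3-15=65
Step 7: prey: 0+0-0=0; pred: 65+0-13=52
Step 8: prey: 0+0-0=0; pred: 52+0-10=42
Step 9: prey: 0+0-0=0; pred: 42+0-8=34
Step 10: prey: 0+0-0=0; pred: 34+0-6=28
Step 11: prey: 0+0-0=0; pred: 28+0-5=23
Step 12: prey: 0+0-0=0; pred: 23+0-4=19
Max prey = 71 at step 2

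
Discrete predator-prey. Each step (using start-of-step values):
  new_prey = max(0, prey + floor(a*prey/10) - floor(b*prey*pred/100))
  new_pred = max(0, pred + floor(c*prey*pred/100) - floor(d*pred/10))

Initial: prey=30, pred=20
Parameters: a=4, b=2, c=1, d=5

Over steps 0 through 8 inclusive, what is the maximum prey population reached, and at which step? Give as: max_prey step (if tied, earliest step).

Step 1: prey: 30+12-12=30; pred: 20+6-10=16
Step 2: prey: 30+12-9=33; pred: 16+4-8=12
Step 3: prey: 33+13-7=39; pred: 12+3-6=9
Step 4: prey: 39+15-7=47; pred: 9+3-4=8
Step 5: prey: 47+18-7=58; pred: 8+3-4=7
Step 6: prey: 58+23-8=73; pred: 7+4-3=8
Step 7: prey: 73+29-11=91; pred: 8+5-4=9
Step 8: prey: 91+36-16=111; pred: 9+8-4=13
Max prey = 111 at step 8

Answer: 111 8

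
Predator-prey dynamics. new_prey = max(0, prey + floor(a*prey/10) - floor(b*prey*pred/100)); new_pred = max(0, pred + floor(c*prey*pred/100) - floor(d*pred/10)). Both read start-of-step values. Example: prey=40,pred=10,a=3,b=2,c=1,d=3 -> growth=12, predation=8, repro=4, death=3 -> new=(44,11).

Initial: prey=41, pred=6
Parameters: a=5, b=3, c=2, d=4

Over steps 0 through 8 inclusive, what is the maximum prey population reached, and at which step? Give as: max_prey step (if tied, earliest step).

Answer: 77 3

Derivation:
Step 1: prey: 41+20-7=54; pred: 6+4-2=8
Step 2: prey: 54+27-12=69; pred: 8+8-3=13
Step 3: prey: 69+34-26=77; pred: 13+17-5=25
Step 4: prey: 77+38-57=58; pred: 25+38-10=53
Step 5: prey: 58+29-92=0; pred: 53+61-21=93
Step 6: prey: 0+0-0=0; pred: 93+0-37=56
Step 7: prey: 0+0-0=0; pred: 56+0-22=34
Step 8: prey: 0+0-0=0; pred: 34+0-13=21
Max prey = 77 at step 3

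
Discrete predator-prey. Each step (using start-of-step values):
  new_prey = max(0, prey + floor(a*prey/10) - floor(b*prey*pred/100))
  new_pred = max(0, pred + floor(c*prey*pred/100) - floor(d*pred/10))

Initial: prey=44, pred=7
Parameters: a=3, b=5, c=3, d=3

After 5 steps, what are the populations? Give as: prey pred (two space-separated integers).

Answer: 0 20

Derivation:
Step 1: prey: 44+13-15=42; pred: 7+9-2=14
Step 2: prey: 42+12-29=25; pred: 14+17-4=27
Step 3: prey: 25+7-33=0; pred: 27+20-8=39
Step 4: prey: 0+0-0=0; pred: 39+0-11=28
Step 5: prey: 0+0-0=0; pred: 28+0-8=20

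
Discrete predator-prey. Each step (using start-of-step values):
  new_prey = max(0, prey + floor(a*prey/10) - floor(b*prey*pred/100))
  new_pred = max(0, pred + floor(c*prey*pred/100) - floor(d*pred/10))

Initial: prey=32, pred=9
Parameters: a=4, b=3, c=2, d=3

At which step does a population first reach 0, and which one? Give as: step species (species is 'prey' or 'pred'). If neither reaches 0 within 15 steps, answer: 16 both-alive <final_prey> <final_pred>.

Answer: 16 both-alive 1 3

Derivation:
Step 1: prey: 32+12-8=36; pred: 9+5-2=12
Step 2: prey: 36+14-12=38; pred: 12+8-3=17
Step 3: prey: 38+15-19=34; pred: 17+12-5=24
Step 4: prey: 34+13-24=23; pred: 24+16-7=33
Step 5: prey: 23+9-22=10; pred: 33+15-9=39
Step 6: prey: 10+4-11=3; pred: 39+7-11=35
Step 7: prey: 3+1-3=1; pred: 35+2-10=27
Step 8: prey: 1+0-0=1; pred: 27+0-8=19
Step 9: prey: 1+0-0=1; pred: 19+0-5=14
Step 10: prey: 1+0-0=1; pred: 14+0-4=10
Step 11: prey: 1+0-0=1; pred: 10+0-3=7
Step 12: prey: 1+0-0=1; pred: 7+0-2=5
Step 13: prey: 1+0-0=1; pred: 5+0-1=4
Step 14: prey: 1+0-0=1; pred: 4+0-1=3
Step 15: prey: 1+0-0=1; pred: 3+0-0=3
No extinction within 15 steps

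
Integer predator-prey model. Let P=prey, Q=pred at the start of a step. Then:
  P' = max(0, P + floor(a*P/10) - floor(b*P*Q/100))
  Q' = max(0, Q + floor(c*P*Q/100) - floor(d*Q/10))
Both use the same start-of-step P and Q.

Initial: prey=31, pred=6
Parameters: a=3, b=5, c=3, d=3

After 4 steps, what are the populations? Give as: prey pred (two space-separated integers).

Step 1: prey: 31+9-9=31; pred: 6+5-1=10
Step 2: prey: 31+9-15=25; pred: 10+9-3=16
Step 3: prey: 25+7-20=12; pred: 16+12-4=24
Step 4: prey: 12+3-14=1; pred: 24+8-7=25

Answer: 1 25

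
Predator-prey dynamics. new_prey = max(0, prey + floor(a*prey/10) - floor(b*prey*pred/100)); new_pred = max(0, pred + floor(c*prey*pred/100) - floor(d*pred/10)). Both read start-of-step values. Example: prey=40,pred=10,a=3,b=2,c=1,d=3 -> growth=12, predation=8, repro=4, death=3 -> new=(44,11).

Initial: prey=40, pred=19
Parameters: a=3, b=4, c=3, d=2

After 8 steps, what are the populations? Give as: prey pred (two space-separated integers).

Step 1: prey: 40+12-30=22; pred: 19+22-3=38
Step 2: prey: 22+6-33=0; pred: 38+25-7=56
Step 3: prey: 0+0-0=0; pred: 56+0-11=45
Step 4: prey: 0+0-0=0; pred: 45+0-9=36
Step 5: prey: 0+0-0=0; pred: 36+0-7=29
Step 6: prey: 0+0-0=0; pred: 29+0-5=24
Step 7: prey: 0+0-0=0; pred: 24+0-4=20
Step 8: prey: 0+0-0=0; pred: 20+0-4=16

Answer: 0 16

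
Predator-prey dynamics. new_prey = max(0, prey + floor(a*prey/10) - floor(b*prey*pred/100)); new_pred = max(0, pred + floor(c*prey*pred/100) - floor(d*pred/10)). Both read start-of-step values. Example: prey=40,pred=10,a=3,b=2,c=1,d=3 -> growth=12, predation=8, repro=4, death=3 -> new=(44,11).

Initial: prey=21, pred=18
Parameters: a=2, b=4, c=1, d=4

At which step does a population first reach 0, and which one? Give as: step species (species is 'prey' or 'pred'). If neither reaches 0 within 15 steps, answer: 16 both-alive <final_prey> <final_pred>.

Step 1: prey: 21+4-15=10; pred: 18+3-7=14
Step 2: prey: 10+2-5=7; pred: 14+1-5=10
Step 3: prey: 7+1-2=6; pred: 10+0-4=6
Step 4: prey: 6+1-1=6; pred: 6+0-2=4
Step 5: prey: 6+1-0=7; pred: 4+0-1=3
Step 6: prey: 7+1-0=8; pred: 3+0-1=2
Step 7: prey: 8+1-0=9; pred: 2+0-0=2
Step 8: prey: 9+1-0=10; pred: 2+0-0=2
Step 9: prey: 10+2-0=12; pred: 2+0-0=2
Step 10: prey: 12+2-0=14; pred: 2+0-0=2
Step 11: prey: 14+2-1=15; pred: 2+0-0=2
Step 12: prey: 15+3-1=17; pred: 2+0-0=2
Step 13: prey: 17+3-1=19; pred: 2+0-0=2
Step 14: prey: 19+3-1=21; pred: 2+0-0=2
Step 15: prey: 21+4-1=24; pred: 2+0-0=2
No extinction within 15 steps

Answer: 16 both-alive 24 2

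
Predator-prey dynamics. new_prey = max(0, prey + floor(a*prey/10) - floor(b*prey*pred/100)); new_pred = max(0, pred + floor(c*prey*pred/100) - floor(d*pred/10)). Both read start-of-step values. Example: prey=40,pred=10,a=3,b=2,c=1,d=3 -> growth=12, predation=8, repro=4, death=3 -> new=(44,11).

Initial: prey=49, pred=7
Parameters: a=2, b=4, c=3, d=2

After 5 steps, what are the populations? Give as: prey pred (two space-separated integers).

Answer: 0 36

Derivation:
Step 1: prey: 49+9-13=45; pred: 7+10-1=16
Step 2: prey: 45+9-28=26; pred: 16+21-3=34
Step 3: prey: 26+5-35=0; pred: 34+26-6=54
Step 4: prey: 0+0-0=0; pred: 54+0-10=44
Step 5: prey: 0+0-0=0; pred: 44+0-8=36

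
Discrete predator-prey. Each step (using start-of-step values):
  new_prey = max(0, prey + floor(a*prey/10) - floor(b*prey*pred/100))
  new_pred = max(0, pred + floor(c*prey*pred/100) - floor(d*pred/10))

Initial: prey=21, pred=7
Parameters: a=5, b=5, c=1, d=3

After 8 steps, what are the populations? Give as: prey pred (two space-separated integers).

Answer: 62 13

Derivation:
Step 1: prey: 21+10-7=24; pred: 7+1-2=6
Step 2: prey: 24+12-7=29; pred: 6+1-1=6
Step 3: prey: 29+14-8=35; pred: 6+1-1=6
Step 4: prey: 35+17-10=42; pred: 6+2-1=7
Step 5: prey: 42+21-14=49; pred: 7+2-2=7
Step 6: prey: 49+24-17=56; pred: 7+3-2=8
Step 7: prey: 56+28-22=62; pred: 8+4-2=10
Step 8: prey: 62+31-31=62; pred: 10+6-3=13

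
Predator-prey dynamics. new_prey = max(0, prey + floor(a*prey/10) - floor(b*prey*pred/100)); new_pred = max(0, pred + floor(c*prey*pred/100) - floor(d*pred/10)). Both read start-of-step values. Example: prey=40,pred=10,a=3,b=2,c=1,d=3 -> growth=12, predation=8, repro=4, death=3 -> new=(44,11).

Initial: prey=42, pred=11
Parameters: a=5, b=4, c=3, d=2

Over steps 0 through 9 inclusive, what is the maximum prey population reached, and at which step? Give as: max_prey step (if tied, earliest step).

Answer: 45 1

Derivation:
Step 1: prey: 42+21-18=45; pred: 11+13-2=22
Step 2: prey: 45+22-39=28; pred: 22+29-4=47
Step 3: prey: 28+14-52=0; pred: 47+39-9=77
Step 4: prey: 0+0-0=0; pred: 77+0-15=62
Step 5: prey: 0+0-0=0; pred: 62+0-12=50
Step 6: prey: 0+0-0=0; pred: 50+0-10=40
Step 7: prey: 0+0-0=0; pred: 40+0-8=32
Step 8: prey: 0+0-0=0; pred: 32+0-6=26
Step 9: prey: 0+0-0=0; pred: 26+0-5=21
Max prey = 45 at step 1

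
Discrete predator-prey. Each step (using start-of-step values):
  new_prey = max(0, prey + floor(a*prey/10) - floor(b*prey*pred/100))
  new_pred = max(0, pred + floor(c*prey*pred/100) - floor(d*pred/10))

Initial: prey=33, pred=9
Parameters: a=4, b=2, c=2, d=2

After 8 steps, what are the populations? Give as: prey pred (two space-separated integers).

Step 1: prey: 33+13-5=41; pred: 9+5-1=13
Step 2: prey: 41+16-10=47; pred: 13+10-2=21
Step 3: prey: 47+18-19=46; pred: 21+19-4=36
Step 4: prey: 46+18-33=31; pred: 36+33-7=62
Step 5: prey: 31+12-38=5; pred: 62+38-12=88
Step 6: prey: 5+2-8=0; pred: 88+8-17=79
Step 7: prey: 0+0-0=0; pred: 79+0-15=64
Step 8: prey: 0+0-0=0; pred: 64+0-12=52

Answer: 0 52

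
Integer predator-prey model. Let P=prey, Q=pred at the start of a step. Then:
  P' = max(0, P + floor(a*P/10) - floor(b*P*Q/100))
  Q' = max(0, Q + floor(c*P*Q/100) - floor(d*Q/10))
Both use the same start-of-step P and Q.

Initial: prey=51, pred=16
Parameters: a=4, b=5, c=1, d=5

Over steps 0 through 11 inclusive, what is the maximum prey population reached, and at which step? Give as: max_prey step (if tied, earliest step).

Step 1: prey: 51+20-40=31; pred: 16+8-8=16
Step 2: prey: 31+12-24=19; pred: 16+4-8=12
Step 3: prey: 19+7-11=15; pred: 12+2-6=8
Step 4: prey: 15+6-6=15; pred: 8+1-4=5
Step 5: prey: 15+6-3=18; pred: 5+0-2=3
Step 6: prey: 18+7-2=23; pred: 3+0-1=2
Step 7: prey: 23+9-2=30; pred: 2+0-1=1
Step 8: prey: 30+12-1=41; pred: 1+0-0=1
Step 9: prey: 41+16-2=55; pred: 1+0-0=1
Step 10: prey: 55+22-2=75; pred: 1+0-0=1
Step 11: prey: 75+30-3=102; pred: 1+0-0=1
Max prey = 102 at step 11

Answer: 102 11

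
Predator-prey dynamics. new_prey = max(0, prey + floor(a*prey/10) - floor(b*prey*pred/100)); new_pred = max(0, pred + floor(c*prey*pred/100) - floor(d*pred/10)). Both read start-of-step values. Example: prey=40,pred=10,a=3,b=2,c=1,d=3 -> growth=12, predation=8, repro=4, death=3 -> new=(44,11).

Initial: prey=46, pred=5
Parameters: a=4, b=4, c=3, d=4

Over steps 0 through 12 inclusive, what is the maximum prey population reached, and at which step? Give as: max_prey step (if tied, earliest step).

Step 1: prey: 46+18-9=55; pred: 5+6-2=9
Step 2: prey: 55+22-19=58; pred: 9+14-3=20
Step 3: prey: 58+23-46=35; pred: 20+34-8=46
Step 4: prey: 35+14-64=0; pred: 46+48-18=76
Step 5: prey: 0+0-0=0; pred: 76+0-30=46
Step 6: prey: 0+0-0=0; pred: 46+0-18=28
Step 7: prey: 0+0-0=0; pred: 28+0-11=17
Step 8: prey: 0+0-0=0; pred: 17+0-6=11
Step 9: prey: 0+0-0=0; pred: 11+0-4=7
Step 10: prey: 0+0-0=0; pred: 7+0-2=5
Step 11: prey: 0+0-0=0; pred: 5+0-2=3
Step 12: prey: 0+0-0=0; pred: 3+0-1=2
Max prey = 58 at step 2

Answer: 58 2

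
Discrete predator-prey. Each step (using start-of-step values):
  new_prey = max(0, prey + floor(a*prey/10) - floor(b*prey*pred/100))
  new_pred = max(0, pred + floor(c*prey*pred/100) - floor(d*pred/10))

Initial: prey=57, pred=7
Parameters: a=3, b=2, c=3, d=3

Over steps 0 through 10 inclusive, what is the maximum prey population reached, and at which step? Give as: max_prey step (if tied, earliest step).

Answer: 67 1

Derivation:
Step 1: prey: 57+17-7=67; pred: 7+11-2=16
Step 2: prey: 67+20-21=66; pred: 16+32-4=44
Step 3: prey: 66+19-58=27; pred: 44+87-13=118
Step 4: prey: 27+8-63=0; pred: 118+95-35=178
Step 5: prey: 0+0-0=0; pred: 178+0-53=125
Step 6: prey: 0+0-0=0; pred: 125+0-37=88
Step 7: prey: 0+0-0=0; pred: 88+0-26=62
Step 8: prey: 0+0-0=0; pred: 62+0-18=44
Step 9: prey: 0+0-0=0; pred: 44+0-13=31
Step 10: prey: 0+0-0=0; pred: 31+0-9=22
Max prey = 67 at step 1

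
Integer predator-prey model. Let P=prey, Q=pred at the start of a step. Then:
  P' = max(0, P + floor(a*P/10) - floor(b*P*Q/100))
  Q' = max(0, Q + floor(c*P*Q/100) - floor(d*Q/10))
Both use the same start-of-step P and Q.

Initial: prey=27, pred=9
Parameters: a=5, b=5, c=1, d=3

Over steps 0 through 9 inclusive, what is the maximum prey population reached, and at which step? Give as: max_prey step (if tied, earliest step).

Step 1: prey: 27+13-12=28; pred: 9+2-2=9
Step 2: prey: 28+14-12=30; pred: 9+2-2=9
Step 3: prey: 30+15-13=32; pred: 9+2-2=9
Step 4: prey: 32+16-14=34; pred: 9+2-2=9
Step 5: prey: 34+17-15=36; pred: 9+3-2=10
Step 6: prey: 36+18-18=36; pred: 10+3-3=10
Step 7: prey: 36+18-18=36; pred: 10+3-3=10
Step 8: prey: 36+18-18=36; pred: 10+3-3=10
Step 9: prey: 36+18-18=36; pred: 10+3-3=10
Max prey = 36 at step 5

Answer: 36 5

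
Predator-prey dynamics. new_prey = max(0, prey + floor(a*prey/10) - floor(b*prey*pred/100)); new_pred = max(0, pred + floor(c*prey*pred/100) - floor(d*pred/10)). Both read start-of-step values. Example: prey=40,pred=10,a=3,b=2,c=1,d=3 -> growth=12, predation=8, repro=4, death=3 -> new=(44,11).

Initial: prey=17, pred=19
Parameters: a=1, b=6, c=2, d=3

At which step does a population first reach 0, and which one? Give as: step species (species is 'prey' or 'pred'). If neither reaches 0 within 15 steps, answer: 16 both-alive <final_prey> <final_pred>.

Step 1: prey: 17+1-19=0; pred: 19+6-5=20
First extinction: prey at step 1

Answer: 1 prey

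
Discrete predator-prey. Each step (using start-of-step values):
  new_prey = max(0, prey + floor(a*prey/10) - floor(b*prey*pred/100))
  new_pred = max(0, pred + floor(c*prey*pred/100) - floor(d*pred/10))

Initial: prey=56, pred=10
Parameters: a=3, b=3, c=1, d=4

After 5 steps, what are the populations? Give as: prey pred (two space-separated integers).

Answer: 34 16

Derivation:
Step 1: prey: 56+16-16=56; pred: 10+5-4=11
Step 2: prey: 56+16-18=54; pred: 11+6-4=13
Step 3: prey: 54+16-21=49; pred: 13+7-5=15
Step 4: prey: 49+14-22=41; pred: 15+7-6=16
Step 5: prey: 41+12-19=34; pred: 16+6-6=16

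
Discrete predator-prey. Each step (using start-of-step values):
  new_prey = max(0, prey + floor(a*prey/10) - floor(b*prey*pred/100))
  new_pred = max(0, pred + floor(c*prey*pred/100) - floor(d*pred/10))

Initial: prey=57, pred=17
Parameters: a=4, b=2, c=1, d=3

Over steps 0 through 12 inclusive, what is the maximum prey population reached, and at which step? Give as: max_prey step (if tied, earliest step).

Step 1: prey: 57+22-19=60; pred: 17+9-5=21
Step 2: prey: 60+24-25=59; pred: 21+12-6=27
Step 3: prey: 59+23-31=51; pred: 27+15-8=34
Step 4: prey: 51+20-34=37; pred: 34+17-10=41
Step 5: prey: 37+14-30=21; pred: 41+15-12=44
Step 6: prey: 21+8-18=11; pred: 44+9-13=40
Step 7: prey: 11+4-8=7; pred: 40+4-12=32
Step 8: prey: 7+2-4=5; pred: 32+2-9=25
Step 9: prey: 5+2-2=5; pred: 25+1-7=19
Step 10: prey: 5+2-1=6; pred: 19+0-5=14
Step 11: prey: 6+2-1=7; pred: 14+0-4=10
Step 12: prey: 7+2-1=8; pred: 10+0-3=7
Max prey = 60 at step 1

Answer: 60 1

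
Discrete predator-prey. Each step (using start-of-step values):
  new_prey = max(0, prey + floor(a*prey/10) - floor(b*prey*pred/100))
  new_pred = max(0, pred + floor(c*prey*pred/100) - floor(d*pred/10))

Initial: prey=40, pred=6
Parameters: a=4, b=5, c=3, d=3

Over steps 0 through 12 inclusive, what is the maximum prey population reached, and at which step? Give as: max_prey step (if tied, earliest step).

Answer: 44 1

Derivation:
Step 1: prey: 40+16-12=44; pred: 6+7-1=12
Step 2: prey: 44+17-26=35; pred: 12+15-3=24
Step 3: prey: 35+14-42=7; pred: 24+25-7=42
Step 4: prey: 7+2-14=0; pred: 42+8-12=38
Step 5: prey: 0+0-0=0; pred: 38+0-11=27
Step 6: prey: 0+0-0=0; pred: 27+0-8=19
Step 7: prey: 0+0-0=0; pred: 19+0-5=14
Step 8: prey: 0+0-0=0; pred: 14+0-4=10
Step 9: prey: 0+0-0=0; pred: 10+0-3=7
Step 10: prey: 0+0-0=0; pred: 7+0-2=5
Step 11: prey: 0+0-0=0; pred: 5+0-1=4
Step 12: prey: 0+0-0=0; pred: 4+0-1=3
Max prey = 44 at step 1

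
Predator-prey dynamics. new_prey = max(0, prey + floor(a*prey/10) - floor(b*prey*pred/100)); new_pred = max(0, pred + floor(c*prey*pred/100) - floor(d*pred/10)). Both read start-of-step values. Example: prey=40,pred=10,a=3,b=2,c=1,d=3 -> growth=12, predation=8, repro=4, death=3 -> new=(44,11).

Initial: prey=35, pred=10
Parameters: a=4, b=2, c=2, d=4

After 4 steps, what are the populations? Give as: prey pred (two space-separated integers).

Step 1: prey: 35+14-7=42; pred: 10+7-4=13
Step 2: prey: 42+16-10=48; pred: 13+10-5=18
Step 3: prey: 48+19-17=50; pred: 18+17-7=28
Step 4: prey: 50+20-28=42; pred: 28+28-11=45

Answer: 42 45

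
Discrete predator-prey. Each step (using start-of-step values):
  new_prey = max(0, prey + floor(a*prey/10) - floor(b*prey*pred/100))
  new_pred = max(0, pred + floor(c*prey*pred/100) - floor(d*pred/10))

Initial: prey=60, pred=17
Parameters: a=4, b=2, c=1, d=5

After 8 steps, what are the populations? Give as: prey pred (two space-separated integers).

Answer: 30 21

Derivation:
Step 1: prey: 60+24-20=64; pred: 17+10-8=19
Step 2: prey: 64+25-24=65; pred: 19+12-9=22
Step 3: prey: 65+26-28=63; pred: 22+14-11=25
Step 4: prey: 63+25-31=57; pred: 25+15-12=28
Step 5: prey: 57+22-31=48; pred: 28+15-14=29
Step 6: prey: 48+19-27=40; pred: 29+13-14=28
Step 7: prey: 40+16-22=34; pred: 28+11-14=25
Step 8: prey: 34+13-17=30; pred: 25+8-12=21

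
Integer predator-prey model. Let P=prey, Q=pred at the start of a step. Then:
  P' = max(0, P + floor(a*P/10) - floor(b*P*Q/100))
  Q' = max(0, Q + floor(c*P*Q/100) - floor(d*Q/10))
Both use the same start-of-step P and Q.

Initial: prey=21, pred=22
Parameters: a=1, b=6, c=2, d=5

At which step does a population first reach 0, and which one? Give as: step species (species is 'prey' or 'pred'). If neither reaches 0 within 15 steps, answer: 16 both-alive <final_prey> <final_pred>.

Answer: 1 prey

Derivation:
Step 1: prey: 21+2-27=0; pred: 22+9-11=20
First extinction: prey at step 1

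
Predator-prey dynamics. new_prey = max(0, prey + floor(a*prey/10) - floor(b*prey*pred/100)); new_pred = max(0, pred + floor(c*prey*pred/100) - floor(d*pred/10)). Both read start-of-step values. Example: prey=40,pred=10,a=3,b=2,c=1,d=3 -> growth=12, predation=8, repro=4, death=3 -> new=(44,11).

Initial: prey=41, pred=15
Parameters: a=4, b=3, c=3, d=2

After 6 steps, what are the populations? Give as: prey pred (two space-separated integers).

Step 1: prey: 41+16-18=39; pred: 15+18-3=30
Step 2: prey: 39+15-35=19; pred: 30+35-6=59
Step 3: prey: 19+7-33=0; pred: 59+33-11=81
Step 4: prey: 0+0-0=0; pred: 81+0-16=65
Step 5: prey: 0+0-0=0; pred: 65+0-13=52
Step 6: prey: 0+0-0=0; pred: 52+0-10=42

Answer: 0 42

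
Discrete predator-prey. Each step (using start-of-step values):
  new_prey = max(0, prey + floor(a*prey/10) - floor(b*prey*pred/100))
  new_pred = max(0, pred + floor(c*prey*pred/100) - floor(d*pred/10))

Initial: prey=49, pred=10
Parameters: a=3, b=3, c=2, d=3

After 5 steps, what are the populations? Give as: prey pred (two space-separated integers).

Step 1: prey: 49+14-14=49; pred: 10+9-3=16
Step 2: prey: 49+14-23=40; pred: 16+15-4=27
Step 3: prey: 40+12-32=20; pred: 27+21-8=40
Step 4: prey: 20+6-24=2; pred: 40+16-12=44
Step 5: prey: 2+0-2=0; pred: 44+1-13=32

Answer: 0 32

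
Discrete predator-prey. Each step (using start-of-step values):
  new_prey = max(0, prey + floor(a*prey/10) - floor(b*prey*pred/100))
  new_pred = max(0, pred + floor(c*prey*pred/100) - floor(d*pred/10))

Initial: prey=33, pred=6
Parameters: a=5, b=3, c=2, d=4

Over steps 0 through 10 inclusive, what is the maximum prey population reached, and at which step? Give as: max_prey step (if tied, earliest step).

Step 1: prey: 33+16-5=44; pred: 6+3-2=7
Step 2: prey: 44+22-9=57; pred: 7+6-2=11
Step 3: prey: 57+28-18=67; pred: 11+12-4=19
Step 4: prey: 67+33-38=62; pred: 19+25-7=37
Step 5: prey: 62+31-68=25; pred: 37+45-14=68
Step 6: prey: 25+12-51=0; pred: 68+34-27=75
Step 7: prey: 0+0-0=0; pred: 75+0-30=45
Step 8: prey: 0+0-0=0; pred: 45+0-18=27
Step 9: prey: 0+0-0=0; pred: 27+0-10=17
Step 10: prey: 0+0-0=0; pred: 17+0-6=11
Max prey = 67 at step 3

Answer: 67 3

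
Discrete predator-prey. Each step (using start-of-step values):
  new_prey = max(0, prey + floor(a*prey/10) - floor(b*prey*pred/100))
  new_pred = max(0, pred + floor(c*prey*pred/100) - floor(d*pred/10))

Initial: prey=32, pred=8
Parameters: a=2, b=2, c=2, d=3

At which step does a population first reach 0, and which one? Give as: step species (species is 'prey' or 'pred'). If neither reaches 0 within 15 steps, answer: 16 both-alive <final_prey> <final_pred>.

Step 1: prey: 32+6-5=33; pred: 8+5-2=11
Step 2: prey: 33+6-7=32; pred: 11+7-3=15
Step 3: prey: 32+6-9=29; pred: 15+9-4=20
Step 4: prey: 29+5-11=23; pred: 20+11-6=25
Step 5: prey: 23+4-11=16; pred: 25+11-7=29
Step 6: prey: 16+3-9=10; pred: 29+9-8=30
Step 7: prey: 10+2-6=6; pred: 30+6-9=27
Step 8: prey: 6+1-3=4; pred: 27+3-8=22
Step 9: prey: 4+0-1=3; pred: 22+1-6=17
Step 10: prey: 3+0-1=2; pred: 17+1-5=13
Step 11: prey: 2+0-0=2; pred: 13+0-3=10
Step 12: prey: 2+0-0=2; pred: 10+0-3=7
Step 13: prey: 2+0-0=2; pred: 7+0-2=5
Step 14: prey: 2+0-0=2; pred: 5+0-1=4
Step 15: prey: 2+0-0=2; pred: 4+0-1=3
No extinction within 15 steps

Answer: 16 both-alive 2 3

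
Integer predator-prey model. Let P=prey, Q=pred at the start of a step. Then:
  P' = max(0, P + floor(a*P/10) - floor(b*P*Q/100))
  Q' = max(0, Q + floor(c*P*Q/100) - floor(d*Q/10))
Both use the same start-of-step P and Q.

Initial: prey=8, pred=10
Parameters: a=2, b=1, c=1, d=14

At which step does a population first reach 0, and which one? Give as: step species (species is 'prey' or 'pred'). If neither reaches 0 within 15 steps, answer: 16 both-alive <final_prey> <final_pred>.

Step 1: prey: 8+1-0=9; pred: 10+0-14=0
First extinction: pred at step 1

Answer: 1 pred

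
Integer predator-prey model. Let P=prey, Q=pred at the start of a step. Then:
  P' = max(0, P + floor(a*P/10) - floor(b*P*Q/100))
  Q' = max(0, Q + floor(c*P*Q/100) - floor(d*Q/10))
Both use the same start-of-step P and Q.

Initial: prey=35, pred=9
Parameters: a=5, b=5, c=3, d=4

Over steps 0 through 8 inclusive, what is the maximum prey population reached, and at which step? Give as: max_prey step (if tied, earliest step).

Answer: 37 1

Derivation:
Step 1: prey: 35+17-15=37; pred: 9+9-3=15
Step 2: prey: 37+18-27=28; pred: 15+16-6=25
Step 3: prey: 28+14-35=7; pred: 25+21-10=36
Step 4: prey: 7+3-12=0; pred: 36+7-14=29
Step 5: prey: 0+0-0=0; pred: 29+0-11=18
Step 6: prey: 0+0-0=0; pred: 18+0-7=11
Step 7: prey: 0+0-0=0; pred: 11+0-4=7
Step 8: prey: 0+0-0=0; pred: 7+0-2=5
Max prey = 37 at step 1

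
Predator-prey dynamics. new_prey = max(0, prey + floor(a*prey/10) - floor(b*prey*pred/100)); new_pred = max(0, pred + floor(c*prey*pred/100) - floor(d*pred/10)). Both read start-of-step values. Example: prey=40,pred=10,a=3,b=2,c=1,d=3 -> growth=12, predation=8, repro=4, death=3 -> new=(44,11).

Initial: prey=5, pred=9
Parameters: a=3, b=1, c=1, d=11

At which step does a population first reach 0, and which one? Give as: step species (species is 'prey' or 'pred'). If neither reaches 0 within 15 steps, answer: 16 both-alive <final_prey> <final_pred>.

Answer: 1 pred

Derivation:
Step 1: prey: 5+1-0=6; pred: 9+0-9=0
First extinction: pred at step 1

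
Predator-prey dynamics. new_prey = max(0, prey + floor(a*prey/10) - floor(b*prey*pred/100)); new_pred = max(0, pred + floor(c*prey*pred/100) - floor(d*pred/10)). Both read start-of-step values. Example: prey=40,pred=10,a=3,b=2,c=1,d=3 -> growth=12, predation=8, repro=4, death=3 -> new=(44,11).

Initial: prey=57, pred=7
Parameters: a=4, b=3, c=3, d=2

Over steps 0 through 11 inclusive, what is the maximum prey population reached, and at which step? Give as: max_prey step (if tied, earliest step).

Answer: 68 1

Derivation:
Step 1: prey: 57+22-11=68; pred: 7+11-1=17
Step 2: prey: 68+27-34=61; pred: 17+34-3=48
Step 3: prey: 61+24-87=0; pred: 48+87-9=126
Step 4: prey: 0+0-0=0; pred: 126+0-25=101
Step 5: prey: 0+0-0=0; pred: 101+0-20=81
Step 6: prey: 0+0-0=0; pred: 81+0-16=65
Step 7: prey: 0+0-0=0; pred: 65+0-13=52
Step 8: prey: 0+0-0=0; pred: 52+0-10=42
Step 9: prey: 0+0-0=0; pred: 42+0-8=34
Step 10: prey: 0+0-0=0; pred: 34+0-6=28
Step 11: prey: 0+0-0=0; pred: 28+0-5=23
Max prey = 68 at step 1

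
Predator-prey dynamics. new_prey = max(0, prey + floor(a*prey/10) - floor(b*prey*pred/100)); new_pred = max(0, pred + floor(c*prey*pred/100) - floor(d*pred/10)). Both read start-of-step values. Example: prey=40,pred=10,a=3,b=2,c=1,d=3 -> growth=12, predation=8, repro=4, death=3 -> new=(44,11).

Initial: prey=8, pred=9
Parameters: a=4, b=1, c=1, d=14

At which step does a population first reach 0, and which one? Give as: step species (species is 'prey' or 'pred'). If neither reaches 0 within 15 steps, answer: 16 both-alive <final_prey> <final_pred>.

Step 1: prey: 8+3-0=11; pred: 9+0-12=0
First extinction: pred at step 1

Answer: 1 pred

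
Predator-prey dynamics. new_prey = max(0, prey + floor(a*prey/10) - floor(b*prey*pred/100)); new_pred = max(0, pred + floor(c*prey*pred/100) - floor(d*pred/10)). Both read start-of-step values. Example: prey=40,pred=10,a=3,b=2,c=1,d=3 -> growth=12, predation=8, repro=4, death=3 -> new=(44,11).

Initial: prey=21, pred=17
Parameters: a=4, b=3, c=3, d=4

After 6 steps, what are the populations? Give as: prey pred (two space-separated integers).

Answer: 5 13

Derivation:
Step 1: prey: 21+8-10=19; pred: 17+10-6=21
Step 2: prey: 19+7-11=15; pred: 21+11-8=24
Step 3: prey: 15+6-10=11; pred: 24+10-9=25
Step 4: prey: 11+4-8=7; pred: 25+8-10=23
Step 5: prey: 7+2-4=5; pred: 23+4-9=18
Step 6: prey: 5+2-2=5; pred: 18+2-7=13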